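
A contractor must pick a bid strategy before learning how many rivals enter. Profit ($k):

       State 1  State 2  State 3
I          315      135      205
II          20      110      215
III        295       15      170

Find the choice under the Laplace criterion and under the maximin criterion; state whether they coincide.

laplace → I; maximin → I (agree)

Row averages: I=655/3, II=115, III=160
Highest average = 655/3 → I.
Row minima: I=135, II=20, III=15
Best worst-case = 135 → I.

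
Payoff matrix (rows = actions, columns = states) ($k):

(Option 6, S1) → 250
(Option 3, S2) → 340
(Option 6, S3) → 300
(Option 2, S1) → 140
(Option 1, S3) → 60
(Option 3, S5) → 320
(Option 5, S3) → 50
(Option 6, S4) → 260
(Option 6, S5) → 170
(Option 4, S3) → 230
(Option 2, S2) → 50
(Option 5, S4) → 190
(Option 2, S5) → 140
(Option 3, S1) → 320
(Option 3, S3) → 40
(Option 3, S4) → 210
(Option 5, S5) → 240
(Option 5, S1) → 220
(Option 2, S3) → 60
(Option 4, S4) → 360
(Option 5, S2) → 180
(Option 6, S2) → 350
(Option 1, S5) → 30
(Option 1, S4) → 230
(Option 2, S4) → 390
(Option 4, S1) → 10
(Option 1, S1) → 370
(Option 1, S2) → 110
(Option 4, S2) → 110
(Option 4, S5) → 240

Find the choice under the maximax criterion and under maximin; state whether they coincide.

Row maxima: Option 1=370, Option 2=390, Option 3=340, Option 4=360, Option 5=240, Option 6=350
Best best-case = 390 → Option 2.
Row minima: Option 1=30, Option 2=50, Option 3=40, Option 4=10, Option 5=50, Option 6=170
Best worst-case = 170 → Option 6.

maximax → Option 2; maximin → Option 6 (disagree)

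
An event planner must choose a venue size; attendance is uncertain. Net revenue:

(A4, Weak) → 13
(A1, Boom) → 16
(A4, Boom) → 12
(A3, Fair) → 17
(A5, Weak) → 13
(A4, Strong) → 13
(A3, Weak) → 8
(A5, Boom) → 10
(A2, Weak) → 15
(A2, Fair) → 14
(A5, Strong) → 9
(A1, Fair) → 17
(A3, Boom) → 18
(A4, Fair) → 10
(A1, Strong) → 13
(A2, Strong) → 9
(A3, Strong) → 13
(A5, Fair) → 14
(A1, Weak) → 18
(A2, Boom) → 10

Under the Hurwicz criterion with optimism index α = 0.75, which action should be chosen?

A1

A1: 0.75·18 + 0.25·13 = 16.75
A2: 0.75·15 + 0.25·9 = 13.5
A3: 0.75·18 + 0.25·8 = 15.5
A4: 0.75·13 + 0.25·10 = 12.25
A5: 0.75·14 + 0.25·9 = 12.75
Highest Hurwicz score = 16.75 → A1.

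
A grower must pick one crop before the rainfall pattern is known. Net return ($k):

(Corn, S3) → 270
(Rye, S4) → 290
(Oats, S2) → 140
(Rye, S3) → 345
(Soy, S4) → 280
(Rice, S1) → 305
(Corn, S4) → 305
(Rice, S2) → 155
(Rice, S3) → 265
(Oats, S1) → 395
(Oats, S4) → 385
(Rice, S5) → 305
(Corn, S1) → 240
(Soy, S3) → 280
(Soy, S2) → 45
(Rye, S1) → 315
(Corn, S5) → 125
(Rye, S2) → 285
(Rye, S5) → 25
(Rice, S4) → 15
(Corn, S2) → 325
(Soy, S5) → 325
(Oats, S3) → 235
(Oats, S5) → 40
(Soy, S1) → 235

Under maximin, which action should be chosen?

Row minima: Rye=25, Corn=125, Rice=15, Oats=40, Soy=45
Best worst-case = 125 → Corn.

Corn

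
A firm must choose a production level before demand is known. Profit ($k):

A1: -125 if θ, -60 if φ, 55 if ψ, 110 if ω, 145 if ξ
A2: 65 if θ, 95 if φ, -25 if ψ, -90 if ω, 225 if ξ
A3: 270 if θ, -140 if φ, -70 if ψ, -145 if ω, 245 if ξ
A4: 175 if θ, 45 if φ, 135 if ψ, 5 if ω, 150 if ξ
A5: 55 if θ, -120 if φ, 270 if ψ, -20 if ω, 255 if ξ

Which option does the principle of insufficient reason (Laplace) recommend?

Row averages: A1=25, A2=54, A3=32, A4=102, A5=88
Highest average = 102 → A4.

A4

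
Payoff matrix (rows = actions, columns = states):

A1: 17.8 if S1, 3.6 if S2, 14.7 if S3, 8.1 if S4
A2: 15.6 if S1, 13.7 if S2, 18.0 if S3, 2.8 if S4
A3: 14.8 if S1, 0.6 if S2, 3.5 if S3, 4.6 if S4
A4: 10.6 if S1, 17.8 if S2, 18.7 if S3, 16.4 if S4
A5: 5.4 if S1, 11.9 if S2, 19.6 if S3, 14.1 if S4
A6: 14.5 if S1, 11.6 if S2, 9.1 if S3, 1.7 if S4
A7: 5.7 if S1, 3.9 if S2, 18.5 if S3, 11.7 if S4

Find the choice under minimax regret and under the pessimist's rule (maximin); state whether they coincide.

Column bests: S1=17.8, S2=17.8, S3=19.6, S4=16.4.
A1 regrets: 0.0, 14.2, 4.9, 8.3 → max 14.2
A2 regrets: 2.2, 4.1, 1.6, 13.6 → max 13.6
A3 regrets: 3.0, 17.2, 16.1, 11.8 → max 17.2
A4 regrets: 7.2, 0.0, 0.9, 0.0 → max 7.2
A5 regrets: 12.4, 5.9, 0.0, 2.3 → max 12.4
A6 regrets: 3.3, 6.2, 10.5, 14.7 → max 14.7
A7 regrets: 12.1, 13.9, 1.1, 4.7 → max 13.9
Smallest max regret = 7.2 → A4.
Row minima: A1=3.6, A2=2.8, A3=0.6, A4=10.6, A5=5.4, A6=1.7, A7=3.9
Best worst-case = 10.6 → A4.

minimax regret → A4; maximin → A4 (agree)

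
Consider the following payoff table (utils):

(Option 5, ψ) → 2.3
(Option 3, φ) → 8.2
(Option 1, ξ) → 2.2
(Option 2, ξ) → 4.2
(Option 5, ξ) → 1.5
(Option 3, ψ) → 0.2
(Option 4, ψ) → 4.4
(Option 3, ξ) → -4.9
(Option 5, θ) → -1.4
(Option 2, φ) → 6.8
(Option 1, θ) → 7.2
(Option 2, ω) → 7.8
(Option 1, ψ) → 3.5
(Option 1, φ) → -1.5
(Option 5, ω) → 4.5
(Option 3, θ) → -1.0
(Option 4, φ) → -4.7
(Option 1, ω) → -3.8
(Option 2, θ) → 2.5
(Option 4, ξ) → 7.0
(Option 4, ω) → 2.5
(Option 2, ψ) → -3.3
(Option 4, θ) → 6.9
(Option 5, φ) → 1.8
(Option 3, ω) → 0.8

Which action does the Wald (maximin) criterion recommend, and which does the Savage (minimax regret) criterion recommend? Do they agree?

maximin → Option 5; minimax regret → Option 2 (disagree)

Row minima: Option 1=-3.8, Option 2=-3.3, Option 3=-4.9, Option 4=-4.7, Option 5=-1.4
Best worst-case = -1.4 → Option 5.
Column bests: θ=7.2, φ=8.2, ψ=4.4, ω=7.8, ξ=7.0.
Option 1 regrets: 0.0, 9.7, 0.9, 11.6, 4.8 → max 11.6
Option 2 regrets: 4.7, 1.4, 7.7, 0.0, 2.8 → max 7.7
Option 3 regrets: 8.2, 0.0, 4.2, 7.0, 11.9 → max 11.9
Option 4 regrets: 0.3, 12.9, 0.0, 5.3, 0.0 → max 12.9
Option 5 regrets: 8.6, 6.4, 2.1, 3.3, 5.5 → max 8.6
Smallest max regret = 7.7 → Option 2.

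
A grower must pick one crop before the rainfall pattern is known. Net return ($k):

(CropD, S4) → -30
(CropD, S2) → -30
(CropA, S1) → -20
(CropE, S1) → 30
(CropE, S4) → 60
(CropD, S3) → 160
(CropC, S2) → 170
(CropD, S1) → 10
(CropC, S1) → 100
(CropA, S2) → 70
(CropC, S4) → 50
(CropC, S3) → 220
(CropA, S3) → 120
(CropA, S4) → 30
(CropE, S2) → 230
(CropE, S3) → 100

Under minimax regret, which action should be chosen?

Column bests: S1=100, S2=230, S3=220, S4=60.
CropC regrets: 0, 60, 0, 10 → max 60
CropA regrets: 120, 160, 100, 30 → max 160
CropE regrets: 70, 0, 120, 0 → max 120
CropD regrets: 90, 260, 60, 90 → max 260
Smallest max regret = 60 → CropC.

CropC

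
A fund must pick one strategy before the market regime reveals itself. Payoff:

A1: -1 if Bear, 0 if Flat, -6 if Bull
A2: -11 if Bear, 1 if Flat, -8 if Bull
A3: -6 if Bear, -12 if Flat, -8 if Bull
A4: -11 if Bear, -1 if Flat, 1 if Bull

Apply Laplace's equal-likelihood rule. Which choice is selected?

Row averages: A1=-7/3, A2=-6, A3=-26/3, A4=-11/3
Highest average = -7/3 → A1.

A1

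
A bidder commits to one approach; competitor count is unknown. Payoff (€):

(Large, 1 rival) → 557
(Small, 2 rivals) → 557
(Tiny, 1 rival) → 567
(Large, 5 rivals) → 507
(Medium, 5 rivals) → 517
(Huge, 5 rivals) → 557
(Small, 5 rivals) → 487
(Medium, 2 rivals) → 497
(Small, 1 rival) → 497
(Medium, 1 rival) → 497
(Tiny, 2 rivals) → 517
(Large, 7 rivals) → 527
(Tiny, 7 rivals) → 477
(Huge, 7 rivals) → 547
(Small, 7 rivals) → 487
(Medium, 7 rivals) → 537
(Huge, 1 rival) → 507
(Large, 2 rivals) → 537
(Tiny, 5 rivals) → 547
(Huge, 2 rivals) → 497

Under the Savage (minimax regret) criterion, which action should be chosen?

Large

Column bests: 1 rival=567, 2 rivals=557, 5 rivals=557, 7 rivals=547.
Tiny regrets: 0, 40, 10, 70 → max 70
Small regrets: 70, 0, 70, 60 → max 70
Medium regrets: 70, 60, 40, 10 → max 70
Large regrets: 10, 20, 50, 20 → max 50
Huge regrets: 60, 60, 0, 0 → max 60
Smallest max regret = 50 → Large.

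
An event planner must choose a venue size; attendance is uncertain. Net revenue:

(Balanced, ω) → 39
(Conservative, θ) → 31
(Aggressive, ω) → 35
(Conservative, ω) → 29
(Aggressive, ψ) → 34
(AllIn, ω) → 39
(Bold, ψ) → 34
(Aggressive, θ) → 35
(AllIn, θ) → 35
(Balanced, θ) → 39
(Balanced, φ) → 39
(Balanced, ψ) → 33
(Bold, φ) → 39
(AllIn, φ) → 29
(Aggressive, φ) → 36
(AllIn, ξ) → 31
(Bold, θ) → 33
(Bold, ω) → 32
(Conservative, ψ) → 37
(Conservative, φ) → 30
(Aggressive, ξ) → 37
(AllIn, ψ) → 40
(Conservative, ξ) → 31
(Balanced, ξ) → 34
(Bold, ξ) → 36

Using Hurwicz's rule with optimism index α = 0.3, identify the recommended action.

Aggressive

Conservative: 0.3·37 + 0.7·29 = 31.4
Balanced: 0.3·39 + 0.7·33 = 34.8
Aggressive: 0.3·37 + 0.7·34 = 34.9
Bold: 0.3·39 + 0.7·32 = 34.1
AllIn: 0.3·40 + 0.7·29 = 32.3
Highest Hurwicz score = 34.9 → Aggressive.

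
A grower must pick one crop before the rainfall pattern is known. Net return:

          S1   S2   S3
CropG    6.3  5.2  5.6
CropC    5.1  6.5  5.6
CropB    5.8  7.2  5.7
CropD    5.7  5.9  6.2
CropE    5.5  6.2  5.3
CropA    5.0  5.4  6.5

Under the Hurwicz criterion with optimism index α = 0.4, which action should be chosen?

CropB

CropG: 0.4·6.3 + 0.6·5.2 = 5.64
CropC: 0.4·6.5 + 0.6·5.1 = 5.66
CropB: 0.4·7.2 + 0.6·5.7 = 6.3
CropD: 0.4·6.2 + 0.6·5.7 = 5.9
CropE: 0.4·6.2 + 0.6·5.3 = 5.66
CropA: 0.4·6.5 + 0.6·5.0 = 5.6
Highest Hurwicz score = 6.3 → CropB.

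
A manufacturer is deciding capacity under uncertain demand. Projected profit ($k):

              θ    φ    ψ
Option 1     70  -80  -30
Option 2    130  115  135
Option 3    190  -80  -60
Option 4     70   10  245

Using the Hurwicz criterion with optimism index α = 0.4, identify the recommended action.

Option 2

Option 1: 0.4·70 + 0.6·(-80) = -20
Option 2: 0.4·135 + 0.6·115 = 123
Option 3: 0.4·190 + 0.6·(-80) = 28
Option 4: 0.4·245 + 0.6·10 = 104
Highest Hurwicz score = 123 → Option 2.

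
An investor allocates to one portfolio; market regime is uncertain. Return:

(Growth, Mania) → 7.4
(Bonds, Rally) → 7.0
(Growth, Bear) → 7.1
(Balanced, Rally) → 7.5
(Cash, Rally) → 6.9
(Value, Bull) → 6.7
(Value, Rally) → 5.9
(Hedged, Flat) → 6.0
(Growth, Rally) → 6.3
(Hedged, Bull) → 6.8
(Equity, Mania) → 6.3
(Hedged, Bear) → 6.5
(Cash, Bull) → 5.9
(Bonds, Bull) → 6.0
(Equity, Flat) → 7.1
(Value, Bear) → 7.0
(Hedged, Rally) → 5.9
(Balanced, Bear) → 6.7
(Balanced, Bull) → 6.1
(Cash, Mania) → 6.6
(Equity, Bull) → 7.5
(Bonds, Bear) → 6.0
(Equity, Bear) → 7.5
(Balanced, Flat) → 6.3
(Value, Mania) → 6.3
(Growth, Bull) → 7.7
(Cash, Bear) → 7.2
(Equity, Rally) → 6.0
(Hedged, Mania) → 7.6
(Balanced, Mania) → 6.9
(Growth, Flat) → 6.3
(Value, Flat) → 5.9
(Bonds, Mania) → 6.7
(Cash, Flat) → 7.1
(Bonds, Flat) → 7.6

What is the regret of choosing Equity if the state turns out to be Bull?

Best payoff under Bull is 7.7.
Regret = 7.7 − 7.5 = 0.2.

0.2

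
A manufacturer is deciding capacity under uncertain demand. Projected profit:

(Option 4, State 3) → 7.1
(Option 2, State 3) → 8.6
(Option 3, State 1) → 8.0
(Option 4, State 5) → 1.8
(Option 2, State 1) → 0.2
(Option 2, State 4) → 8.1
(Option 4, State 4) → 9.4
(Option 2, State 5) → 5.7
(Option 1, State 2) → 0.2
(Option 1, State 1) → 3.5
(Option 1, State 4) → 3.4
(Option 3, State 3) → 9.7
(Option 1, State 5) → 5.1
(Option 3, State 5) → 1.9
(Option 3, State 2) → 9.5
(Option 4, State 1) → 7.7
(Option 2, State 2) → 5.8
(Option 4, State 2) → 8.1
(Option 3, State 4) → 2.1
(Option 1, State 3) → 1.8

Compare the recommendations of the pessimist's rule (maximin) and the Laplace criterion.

Row minima: Option 1=0.2, Option 2=0.2, Option 3=1.9, Option 4=1.8
Best worst-case = 1.9 → Option 3.
Row averages: Option 1=2.8, Option 2=5.68, Option 3=6.24, Option 4=6.82
Highest average = 6.82 → Option 4.

maximin → Option 3; laplace → Option 4 (disagree)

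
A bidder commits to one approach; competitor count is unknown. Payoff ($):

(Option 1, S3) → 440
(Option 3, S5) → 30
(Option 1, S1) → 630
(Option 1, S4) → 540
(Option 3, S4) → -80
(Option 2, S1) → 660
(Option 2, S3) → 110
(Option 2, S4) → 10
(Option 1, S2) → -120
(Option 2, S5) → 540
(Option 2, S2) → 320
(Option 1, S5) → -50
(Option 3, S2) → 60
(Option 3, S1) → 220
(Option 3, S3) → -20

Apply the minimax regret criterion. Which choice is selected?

Option 2

Column bests: S1=660, S2=320, S3=440, S4=540, S5=540.
Option 1 regrets: 30, 440, 0, 0, 590 → max 590
Option 2 regrets: 0, 0, 330, 530, 0 → max 530
Option 3 regrets: 440, 260, 460, 620, 510 → max 620
Smallest max regret = 530 → Option 2.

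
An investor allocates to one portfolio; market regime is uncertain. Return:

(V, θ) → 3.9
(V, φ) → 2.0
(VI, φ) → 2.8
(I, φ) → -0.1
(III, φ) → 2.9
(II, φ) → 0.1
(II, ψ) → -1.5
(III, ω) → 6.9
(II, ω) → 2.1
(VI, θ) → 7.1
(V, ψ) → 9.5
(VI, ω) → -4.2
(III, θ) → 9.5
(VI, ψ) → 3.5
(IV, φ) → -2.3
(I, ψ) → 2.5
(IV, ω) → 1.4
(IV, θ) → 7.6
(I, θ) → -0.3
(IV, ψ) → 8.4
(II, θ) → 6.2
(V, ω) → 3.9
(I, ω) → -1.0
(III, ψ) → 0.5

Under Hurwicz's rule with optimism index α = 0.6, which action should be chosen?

V

I: 0.6·2.5 + 0.4·(-1.0) = 1.1
II: 0.6·6.2 + 0.4·(-1.5) = 3.12
III: 0.6·9.5 + 0.4·0.5 = 5.9
IV: 0.6·8.4 + 0.4·(-2.3) = 4.12
V: 0.6·9.5 + 0.4·2.0 = 6.5
VI: 0.6·7.1 + 0.4·(-4.2) = 2.58
Highest Hurwicz score = 6.5 → V.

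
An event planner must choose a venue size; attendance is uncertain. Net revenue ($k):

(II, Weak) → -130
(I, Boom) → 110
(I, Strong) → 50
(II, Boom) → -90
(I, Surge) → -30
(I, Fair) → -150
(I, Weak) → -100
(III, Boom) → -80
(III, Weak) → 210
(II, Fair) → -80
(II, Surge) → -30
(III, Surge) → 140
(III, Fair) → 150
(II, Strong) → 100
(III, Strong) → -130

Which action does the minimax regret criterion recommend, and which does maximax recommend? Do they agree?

Column bests: Weak=210, Fair=150, Strong=100, Boom=110, Surge=140.
I regrets: 310, 300, 50, 0, 170 → max 310
II regrets: 340, 230, 0, 200, 170 → max 340
III regrets: 0, 0, 230, 190, 0 → max 230
Smallest max regret = 230 → III.
Row maxima: I=110, II=100, III=210
Best best-case = 210 → III.

minimax regret → III; maximax → III (agree)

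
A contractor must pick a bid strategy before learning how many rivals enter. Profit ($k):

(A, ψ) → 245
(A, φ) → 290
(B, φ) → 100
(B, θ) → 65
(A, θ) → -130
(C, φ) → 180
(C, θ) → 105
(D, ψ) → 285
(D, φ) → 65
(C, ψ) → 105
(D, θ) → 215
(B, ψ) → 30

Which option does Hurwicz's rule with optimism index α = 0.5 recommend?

A: 0.5·290 + 0.5·(-130) = 80
B: 0.5·100 + 0.5·30 = 65
C: 0.5·180 + 0.5·105 = 142.5
D: 0.5·285 + 0.5·65 = 175
Highest Hurwicz score = 175 → D.

D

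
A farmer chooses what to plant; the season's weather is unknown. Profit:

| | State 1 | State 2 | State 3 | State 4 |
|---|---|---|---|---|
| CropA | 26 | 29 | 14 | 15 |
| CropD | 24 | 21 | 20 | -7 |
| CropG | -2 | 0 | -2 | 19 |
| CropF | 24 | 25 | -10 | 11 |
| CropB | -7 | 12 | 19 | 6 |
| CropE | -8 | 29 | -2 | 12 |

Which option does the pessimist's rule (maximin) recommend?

Row minima: CropA=14, CropD=-7, CropG=-2, CropF=-10, CropB=-7, CropE=-8
Best worst-case = 14 → CropA.

CropA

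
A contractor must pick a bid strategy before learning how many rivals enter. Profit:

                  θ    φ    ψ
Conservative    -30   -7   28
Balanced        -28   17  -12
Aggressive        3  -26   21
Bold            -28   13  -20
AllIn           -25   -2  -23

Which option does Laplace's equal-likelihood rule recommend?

Row averages: Conservative=-3, Balanced=-23/3, Aggressive=-2/3, Bold=-35/3, AllIn=-50/3
Highest average = -2/3 → Aggressive.

Aggressive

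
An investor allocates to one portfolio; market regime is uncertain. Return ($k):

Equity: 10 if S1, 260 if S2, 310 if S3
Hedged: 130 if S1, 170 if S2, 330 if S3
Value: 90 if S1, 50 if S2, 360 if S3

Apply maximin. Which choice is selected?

Row minima: Equity=10, Hedged=130, Value=50
Best worst-case = 130 → Hedged.

Hedged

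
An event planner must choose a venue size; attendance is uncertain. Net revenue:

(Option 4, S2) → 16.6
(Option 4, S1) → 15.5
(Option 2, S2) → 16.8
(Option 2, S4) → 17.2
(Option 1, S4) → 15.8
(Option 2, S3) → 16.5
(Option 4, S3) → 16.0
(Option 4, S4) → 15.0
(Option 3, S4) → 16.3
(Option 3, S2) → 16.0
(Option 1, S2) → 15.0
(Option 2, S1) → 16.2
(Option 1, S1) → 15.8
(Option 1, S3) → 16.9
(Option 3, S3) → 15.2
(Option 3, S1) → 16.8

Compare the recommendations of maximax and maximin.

Row maxima: Option 1=16.9, Option 2=17.2, Option 3=16.8, Option 4=16.6
Best best-case = 17.2 → Option 2.
Row minima: Option 1=15.0, Option 2=16.2, Option 3=15.2, Option 4=15.0
Best worst-case = 16.2 → Option 2.

maximax → Option 2; maximin → Option 2 (agree)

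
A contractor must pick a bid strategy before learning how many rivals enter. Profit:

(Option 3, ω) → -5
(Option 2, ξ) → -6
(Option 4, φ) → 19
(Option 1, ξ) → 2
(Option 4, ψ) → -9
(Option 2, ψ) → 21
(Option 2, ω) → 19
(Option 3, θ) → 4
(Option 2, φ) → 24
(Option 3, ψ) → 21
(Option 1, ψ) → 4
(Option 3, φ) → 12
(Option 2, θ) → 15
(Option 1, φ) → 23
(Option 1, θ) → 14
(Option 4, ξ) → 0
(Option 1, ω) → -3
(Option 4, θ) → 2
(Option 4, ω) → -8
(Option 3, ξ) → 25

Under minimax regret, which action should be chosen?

Option 1

Column bests: θ=15, φ=24, ψ=21, ω=19, ξ=25.
Option 1 regrets: 1, 1, 17, 22, 23 → max 23
Option 2 regrets: 0, 0, 0, 0, 31 → max 31
Option 3 regrets: 11, 12, 0, 24, 0 → max 24
Option 4 regrets: 13, 5, 30, 27, 25 → max 30
Smallest max regret = 23 → Option 1.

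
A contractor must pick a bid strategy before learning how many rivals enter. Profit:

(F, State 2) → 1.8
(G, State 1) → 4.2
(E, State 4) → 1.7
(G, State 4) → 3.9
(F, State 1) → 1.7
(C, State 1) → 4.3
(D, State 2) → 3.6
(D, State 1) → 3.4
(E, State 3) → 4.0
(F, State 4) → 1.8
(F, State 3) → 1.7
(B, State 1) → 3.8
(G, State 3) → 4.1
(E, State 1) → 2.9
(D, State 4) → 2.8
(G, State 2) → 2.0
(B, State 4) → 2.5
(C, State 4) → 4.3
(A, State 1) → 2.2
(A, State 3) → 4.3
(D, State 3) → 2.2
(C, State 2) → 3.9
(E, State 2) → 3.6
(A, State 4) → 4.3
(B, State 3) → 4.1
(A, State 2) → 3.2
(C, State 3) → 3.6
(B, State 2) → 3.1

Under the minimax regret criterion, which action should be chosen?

C

Column bests: State 1=4.3, State 2=3.9, State 3=4.3, State 4=4.3.
A regrets: 2.1, 0.7, 0.0, 0.0 → max 2.1
B regrets: 0.5, 0.8, 0.2, 1.8 → max 1.8
C regrets: 0.0, 0.0, 0.7, 0.0 → max 0.7
D regrets: 0.9, 0.3, 2.1, 1.5 → max 2.1
E regrets: 1.4, 0.3, 0.3, 2.6 → max 2.6
F regrets: 2.6, 2.1, 2.6, 2.5 → max 2.6
G regrets: 0.1, 1.9, 0.2, 0.4 → max 1.9
Smallest max regret = 0.7 → C.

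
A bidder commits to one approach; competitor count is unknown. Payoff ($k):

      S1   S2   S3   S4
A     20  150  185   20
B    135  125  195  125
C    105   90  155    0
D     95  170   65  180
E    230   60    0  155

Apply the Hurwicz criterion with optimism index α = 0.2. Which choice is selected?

B

A: 0.2·185 + 0.8·20 = 53
B: 0.2·195 + 0.8·125 = 139
C: 0.2·155 + 0.8·0 = 31
D: 0.2·180 + 0.8·65 = 88
E: 0.2·230 + 0.8·0 = 46
Highest Hurwicz score = 139 → B.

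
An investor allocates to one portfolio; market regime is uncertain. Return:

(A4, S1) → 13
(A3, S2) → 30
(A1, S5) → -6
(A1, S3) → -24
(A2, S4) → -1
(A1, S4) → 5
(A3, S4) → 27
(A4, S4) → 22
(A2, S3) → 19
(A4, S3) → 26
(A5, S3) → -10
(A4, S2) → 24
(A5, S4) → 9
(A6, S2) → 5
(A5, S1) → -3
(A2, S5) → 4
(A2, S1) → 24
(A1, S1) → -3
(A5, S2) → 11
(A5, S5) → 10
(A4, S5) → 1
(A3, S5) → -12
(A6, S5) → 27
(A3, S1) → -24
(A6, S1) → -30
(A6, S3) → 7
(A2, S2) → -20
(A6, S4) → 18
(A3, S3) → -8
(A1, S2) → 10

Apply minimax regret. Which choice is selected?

A4

Column bests: S1=24, S2=30, S3=26, S4=27, S5=27.
A1 regrets: 27, 20, 50, 22, 33 → max 50
A2 regrets: 0, 50, 7, 28, 23 → max 50
A3 regrets: 48, 0, 34, 0, 39 → max 48
A4 regrets: 11, 6, 0, 5, 26 → max 26
A5 regrets: 27, 19, 36, 18, 17 → max 36
A6 regrets: 54, 25, 19, 9, 0 → max 54
Smallest max regret = 26 → A4.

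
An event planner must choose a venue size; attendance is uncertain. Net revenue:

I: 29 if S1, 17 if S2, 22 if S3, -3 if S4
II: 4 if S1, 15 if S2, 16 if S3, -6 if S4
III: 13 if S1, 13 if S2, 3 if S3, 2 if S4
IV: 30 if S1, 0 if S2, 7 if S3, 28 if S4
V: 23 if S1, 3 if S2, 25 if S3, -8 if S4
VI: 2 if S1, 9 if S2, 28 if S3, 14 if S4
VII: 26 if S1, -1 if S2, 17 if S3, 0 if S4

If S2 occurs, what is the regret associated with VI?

Best payoff under S2 is 17.
Regret = 17 − 9 = 8.

8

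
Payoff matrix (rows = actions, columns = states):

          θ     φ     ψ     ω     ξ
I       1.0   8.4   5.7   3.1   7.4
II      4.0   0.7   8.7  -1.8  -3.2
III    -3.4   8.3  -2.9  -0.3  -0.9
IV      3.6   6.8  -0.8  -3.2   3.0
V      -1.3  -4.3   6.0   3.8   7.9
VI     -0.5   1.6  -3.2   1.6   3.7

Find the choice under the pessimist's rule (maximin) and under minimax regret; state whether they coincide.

maximin → I; minimax regret → I (agree)

Row minima: I=1.0, II=-3.2, III=-3.4, IV=-3.2, V=-4.3, VI=-3.2
Best worst-case = 1.0 → I.
Column bests: θ=4.0, φ=8.4, ψ=8.7, ω=3.8, ξ=7.9.
I regrets: 3.0, 0.0, 3.0, 0.7, 0.5 → max 3.0
II regrets: 0.0, 7.7, 0.0, 5.6, 11.1 → max 11.1
III regrets: 7.4, 0.1, 11.6, 4.1, 8.8 → max 11.6
IV regrets: 0.4, 1.6, 9.5, 7.0, 4.9 → max 9.5
V regrets: 5.3, 12.7, 2.7, 0.0, 0.0 → max 12.7
VI regrets: 4.5, 6.8, 11.9, 2.2, 4.2 → max 11.9
Smallest max regret = 3.0 → I.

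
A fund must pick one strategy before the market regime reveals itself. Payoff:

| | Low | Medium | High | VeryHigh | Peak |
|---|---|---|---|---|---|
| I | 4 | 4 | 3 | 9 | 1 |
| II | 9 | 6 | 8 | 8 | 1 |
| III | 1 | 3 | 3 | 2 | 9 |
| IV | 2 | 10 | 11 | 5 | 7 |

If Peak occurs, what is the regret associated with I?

8

Best payoff under Peak is 9.
Regret = 9 − 1 = 8.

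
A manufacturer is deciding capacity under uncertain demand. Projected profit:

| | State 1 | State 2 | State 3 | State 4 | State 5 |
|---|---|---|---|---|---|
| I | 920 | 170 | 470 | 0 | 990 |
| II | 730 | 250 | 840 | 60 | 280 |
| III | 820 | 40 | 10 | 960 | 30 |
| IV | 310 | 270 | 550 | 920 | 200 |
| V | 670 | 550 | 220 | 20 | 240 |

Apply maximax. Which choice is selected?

I

Row maxima: I=990, II=840, III=960, IV=920, V=670
Best best-case = 990 → I.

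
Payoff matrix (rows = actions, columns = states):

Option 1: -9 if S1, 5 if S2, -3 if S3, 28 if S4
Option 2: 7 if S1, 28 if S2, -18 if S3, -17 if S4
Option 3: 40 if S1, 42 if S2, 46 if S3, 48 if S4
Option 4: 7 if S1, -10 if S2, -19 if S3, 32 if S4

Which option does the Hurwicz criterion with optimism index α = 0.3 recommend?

Option 3

Option 1: 0.3·28 + 0.7·(-9) = 2.1
Option 2: 0.3·28 + 0.7·(-18) = -4.2
Option 3: 0.3·48 + 0.7·40 = 42.4
Option 4: 0.3·32 + 0.7·(-19) = -3.7
Highest Hurwicz score = 42.4 → Option 3.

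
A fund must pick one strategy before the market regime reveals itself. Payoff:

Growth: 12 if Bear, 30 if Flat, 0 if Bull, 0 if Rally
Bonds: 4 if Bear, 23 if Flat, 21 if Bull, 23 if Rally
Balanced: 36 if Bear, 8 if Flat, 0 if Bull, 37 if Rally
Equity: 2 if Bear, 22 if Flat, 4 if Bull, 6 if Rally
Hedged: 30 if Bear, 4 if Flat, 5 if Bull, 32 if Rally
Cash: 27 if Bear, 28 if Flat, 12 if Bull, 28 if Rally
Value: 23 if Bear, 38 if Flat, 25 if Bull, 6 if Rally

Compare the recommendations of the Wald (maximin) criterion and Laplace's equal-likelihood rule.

Row minima: Growth=0, Bonds=4, Balanced=0, Equity=2, Hedged=4, Cash=12, Value=6
Best worst-case = 12 → Cash.
Row averages: Growth=10.5, Bonds=17.75, Balanced=20.25, Equity=8.5, Hedged=17.75, Cash=23.75, Value=23
Highest average = 23.75 → Cash.

maximin → Cash; laplace → Cash (agree)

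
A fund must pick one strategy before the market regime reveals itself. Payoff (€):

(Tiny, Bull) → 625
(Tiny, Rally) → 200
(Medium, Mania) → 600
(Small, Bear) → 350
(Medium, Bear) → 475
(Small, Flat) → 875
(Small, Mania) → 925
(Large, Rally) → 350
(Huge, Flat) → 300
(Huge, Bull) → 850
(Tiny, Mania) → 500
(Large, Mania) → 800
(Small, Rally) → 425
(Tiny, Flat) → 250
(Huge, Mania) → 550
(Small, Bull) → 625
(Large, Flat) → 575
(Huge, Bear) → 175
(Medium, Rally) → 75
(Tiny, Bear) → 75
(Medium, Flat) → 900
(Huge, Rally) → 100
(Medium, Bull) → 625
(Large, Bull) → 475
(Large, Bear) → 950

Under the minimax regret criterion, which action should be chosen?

Large

Column bests: Bear=950, Flat=900, Bull=850, Rally=425, Mania=925.
Tiny regrets: 875, 650, 225, 225, 425 → max 875
Small regrets: 600, 25, 225, 0, 0 → max 600
Medium regrets: 475, 0, 225, 350, 325 → max 475
Large regrets: 0, 325, 375, 75, 125 → max 375
Huge regrets: 775, 600, 0, 325, 375 → max 775
Smallest max regret = 375 → Large.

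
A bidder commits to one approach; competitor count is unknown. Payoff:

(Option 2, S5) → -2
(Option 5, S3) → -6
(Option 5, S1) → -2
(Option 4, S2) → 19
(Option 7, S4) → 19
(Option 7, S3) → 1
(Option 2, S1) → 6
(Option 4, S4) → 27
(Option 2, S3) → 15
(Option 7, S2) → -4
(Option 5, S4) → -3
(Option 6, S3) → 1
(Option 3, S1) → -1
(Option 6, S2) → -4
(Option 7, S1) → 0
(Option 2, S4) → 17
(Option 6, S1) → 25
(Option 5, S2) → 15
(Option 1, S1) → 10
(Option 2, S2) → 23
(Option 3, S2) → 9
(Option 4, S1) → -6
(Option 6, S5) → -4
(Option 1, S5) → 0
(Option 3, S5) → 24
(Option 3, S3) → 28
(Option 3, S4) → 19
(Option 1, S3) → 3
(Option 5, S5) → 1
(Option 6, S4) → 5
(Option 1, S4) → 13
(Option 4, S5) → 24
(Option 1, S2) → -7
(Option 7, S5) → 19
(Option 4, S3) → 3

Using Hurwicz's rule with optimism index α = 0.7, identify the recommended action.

Option 3

Option 1: 0.7·13 + 0.3·(-7) = 7
Option 2: 0.7·23 + 0.3·(-2) = 15.5
Option 3: 0.7·28 + 0.3·(-1) = 19.3
Option 4: 0.7·27 + 0.3·(-6) = 17.1
Option 5: 0.7·15 + 0.3·(-6) = 8.7
Option 6: 0.7·25 + 0.3·(-4) = 16.3
Option 7: 0.7·19 + 0.3·(-4) = 12.1
Highest Hurwicz score = 19.3 → Option 3.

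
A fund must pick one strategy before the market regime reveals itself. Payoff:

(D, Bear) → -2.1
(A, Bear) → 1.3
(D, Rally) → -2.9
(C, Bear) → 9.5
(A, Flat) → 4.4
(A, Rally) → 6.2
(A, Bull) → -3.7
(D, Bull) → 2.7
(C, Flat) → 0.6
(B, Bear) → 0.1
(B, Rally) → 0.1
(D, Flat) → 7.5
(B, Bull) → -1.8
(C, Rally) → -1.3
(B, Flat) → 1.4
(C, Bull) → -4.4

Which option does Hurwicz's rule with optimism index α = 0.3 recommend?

D

A: 0.3·6.2 + 0.7·(-3.7) = -0.73
B: 0.3·1.4 + 0.7·(-1.8) = -0.84
C: 0.3·9.5 + 0.7·(-4.4) = -0.23
D: 0.3·7.5 + 0.7·(-2.9) = 0.22
Highest Hurwicz score = 0.22 → D.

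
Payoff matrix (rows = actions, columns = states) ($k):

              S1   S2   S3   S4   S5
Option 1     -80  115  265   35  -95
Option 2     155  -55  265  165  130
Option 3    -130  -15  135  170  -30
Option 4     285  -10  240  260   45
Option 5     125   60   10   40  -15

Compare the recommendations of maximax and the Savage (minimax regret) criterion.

Row maxima: Option 1=265, Option 2=265, Option 3=170, Option 4=285, Option 5=125
Best best-case = 285 → Option 4.
Column bests: S1=285, S2=115, S3=265, S4=260, S5=130.
Option 1 regrets: 365, 0, 0, 225, 225 → max 365
Option 2 regrets: 130, 170, 0, 95, 0 → max 170
Option 3 regrets: 415, 130, 130, 90, 160 → max 415
Option 4 regrets: 0, 125, 25, 0, 85 → max 125
Option 5 regrets: 160, 55, 255, 220, 145 → max 255
Smallest max regret = 125 → Option 4.

maximax → Option 4; minimax regret → Option 4 (agree)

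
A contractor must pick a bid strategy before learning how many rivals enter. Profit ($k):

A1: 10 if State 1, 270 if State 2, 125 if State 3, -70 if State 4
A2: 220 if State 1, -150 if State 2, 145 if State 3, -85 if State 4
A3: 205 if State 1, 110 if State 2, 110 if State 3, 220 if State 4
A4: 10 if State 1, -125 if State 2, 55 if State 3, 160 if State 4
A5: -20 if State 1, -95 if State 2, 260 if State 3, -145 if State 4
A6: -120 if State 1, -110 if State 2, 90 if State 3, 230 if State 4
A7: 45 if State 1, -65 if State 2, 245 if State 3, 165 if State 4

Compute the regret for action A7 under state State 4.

Best payoff under State 4 is 230.
Regret = 230 − 165 = 65.

65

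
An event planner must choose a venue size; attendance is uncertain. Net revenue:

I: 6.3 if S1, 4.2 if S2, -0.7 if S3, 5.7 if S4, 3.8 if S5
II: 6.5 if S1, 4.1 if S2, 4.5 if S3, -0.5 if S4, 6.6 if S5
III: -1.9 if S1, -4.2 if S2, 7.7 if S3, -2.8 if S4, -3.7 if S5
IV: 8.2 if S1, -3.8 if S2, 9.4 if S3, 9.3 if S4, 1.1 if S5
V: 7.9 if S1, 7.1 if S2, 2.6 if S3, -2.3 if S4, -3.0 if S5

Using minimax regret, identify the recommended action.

Column bests: S1=8.2, S2=7.1, S3=9.4, S4=9.3, S5=6.6.
I regrets: 1.9, 2.9, 10.1, 3.6, 2.8 → max 10.1
II regrets: 1.7, 3.0, 4.9, 9.8, 0.0 → max 9.8
III regrets: 10.1, 11.3, 1.7, 12.1, 10.3 → max 12.1
IV regrets: 0.0, 10.9, 0.0, 0.0, 5.5 → max 10.9
V regrets: 0.3, 0.0, 6.8, 11.6, 9.6 → max 11.6
Smallest max regret = 9.8 → II.

II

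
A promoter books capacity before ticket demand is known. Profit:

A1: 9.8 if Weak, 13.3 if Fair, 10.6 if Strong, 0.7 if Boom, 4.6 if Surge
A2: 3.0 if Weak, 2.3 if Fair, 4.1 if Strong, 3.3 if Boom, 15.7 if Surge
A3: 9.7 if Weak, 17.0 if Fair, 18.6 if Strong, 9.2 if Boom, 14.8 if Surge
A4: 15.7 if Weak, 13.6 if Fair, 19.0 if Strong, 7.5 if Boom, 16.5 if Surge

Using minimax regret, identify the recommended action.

Column bests: Weak=15.7, Fair=17.0, Strong=19.0, Boom=9.2, Surge=16.5.
A1 regrets: 5.9, 3.7, 8.4, 8.5, 11.9 → max 11.9
A2 regrets: 12.7, 14.7, 14.9, 5.9, 0.8 → max 14.9
A3 regrets: 6.0, 0.0, 0.4, 0.0, 1.7 → max 6.0
A4 regrets: 0.0, 3.4, 0.0, 1.7, 0.0 → max 3.4
Smallest max regret = 3.4 → A4.

A4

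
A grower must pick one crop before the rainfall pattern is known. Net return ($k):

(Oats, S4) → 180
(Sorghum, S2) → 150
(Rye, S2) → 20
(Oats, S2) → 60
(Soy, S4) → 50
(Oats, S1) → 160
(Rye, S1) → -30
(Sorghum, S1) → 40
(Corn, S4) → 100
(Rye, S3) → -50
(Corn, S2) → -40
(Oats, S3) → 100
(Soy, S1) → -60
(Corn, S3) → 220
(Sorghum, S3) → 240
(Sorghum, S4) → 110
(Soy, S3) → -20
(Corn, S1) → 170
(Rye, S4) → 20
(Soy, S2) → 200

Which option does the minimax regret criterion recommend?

Column bests: S1=170, S2=200, S3=240, S4=180.
Oats regrets: 10, 140, 140, 0 → max 140
Sorghum regrets: 130, 50, 0, 70 → max 130
Corn regrets: 0, 240, 20, 80 → max 240
Soy regrets: 230, 0, 260, 130 → max 260
Rye regrets: 200, 180, 290, 160 → max 290
Smallest max regret = 130 → Sorghum.

Sorghum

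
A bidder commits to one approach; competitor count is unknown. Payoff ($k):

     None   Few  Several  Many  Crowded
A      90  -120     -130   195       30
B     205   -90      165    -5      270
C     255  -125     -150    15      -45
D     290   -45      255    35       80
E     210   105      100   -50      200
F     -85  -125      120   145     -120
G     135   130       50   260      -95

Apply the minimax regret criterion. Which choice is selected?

D

Column bests: None=290, Few=130, Several=255, Many=260, Crowded=270.
A regrets: 200, 250, 385, 65, 240 → max 385
B regrets: 85, 220, 90, 265, 0 → max 265
C regrets: 35, 255, 405, 245, 315 → max 405
D regrets: 0, 175, 0, 225, 190 → max 225
E regrets: 80, 25, 155, 310, 70 → max 310
F regrets: 375, 255, 135, 115, 390 → max 390
G regrets: 155, 0, 205, 0, 365 → max 365
Smallest max regret = 225 → D.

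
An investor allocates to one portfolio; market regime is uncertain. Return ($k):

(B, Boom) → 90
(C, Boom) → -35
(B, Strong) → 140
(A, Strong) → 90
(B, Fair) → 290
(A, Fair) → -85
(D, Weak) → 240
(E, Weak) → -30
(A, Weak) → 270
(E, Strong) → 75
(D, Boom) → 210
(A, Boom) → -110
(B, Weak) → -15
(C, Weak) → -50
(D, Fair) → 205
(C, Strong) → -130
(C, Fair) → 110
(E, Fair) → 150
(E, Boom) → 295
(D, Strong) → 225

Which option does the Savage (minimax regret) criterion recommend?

Column bests: Weak=270, Fair=290, Strong=225, Boom=295.
A regrets: 0, 375, 135, 405 → max 405
B regrets: 285, 0, 85, 205 → max 285
C regrets: 320, 180, 355, 330 → max 355
D regrets: 30, 85, 0, 85 → max 85
E regrets: 300, 140, 150, 0 → max 300
Smallest max regret = 85 → D.

D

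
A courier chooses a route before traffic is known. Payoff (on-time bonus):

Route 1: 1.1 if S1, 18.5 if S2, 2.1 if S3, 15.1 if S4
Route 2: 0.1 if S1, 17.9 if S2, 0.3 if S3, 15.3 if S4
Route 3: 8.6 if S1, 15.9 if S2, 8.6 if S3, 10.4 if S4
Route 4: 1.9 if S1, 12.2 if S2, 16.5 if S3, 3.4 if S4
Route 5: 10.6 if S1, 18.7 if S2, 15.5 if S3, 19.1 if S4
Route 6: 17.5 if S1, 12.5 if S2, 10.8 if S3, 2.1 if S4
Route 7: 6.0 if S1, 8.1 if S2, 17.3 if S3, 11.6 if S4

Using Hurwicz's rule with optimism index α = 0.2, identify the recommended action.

Route 1: 0.2·18.5 + 0.8·1.1 = 4.58
Route 2: 0.2·17.9 + 0.8·0.1 = 3.66
Route 3: 0.2·15.9 + 0.8·8.6 = 10.06
Route 4: 0.2·16.5 + 0.8·1.9 = 4.82
Route 5: 0.2·19.1 + 0.8·10.6 = 12.3
Route 6: 0.2·17.5 + 0.8·2.1 = 5.18
Route 7: 0.2·17.3 + 0.8·6.0 = 8.26
Highest Hurwicz score = 12.3 → Route 5.

Route 5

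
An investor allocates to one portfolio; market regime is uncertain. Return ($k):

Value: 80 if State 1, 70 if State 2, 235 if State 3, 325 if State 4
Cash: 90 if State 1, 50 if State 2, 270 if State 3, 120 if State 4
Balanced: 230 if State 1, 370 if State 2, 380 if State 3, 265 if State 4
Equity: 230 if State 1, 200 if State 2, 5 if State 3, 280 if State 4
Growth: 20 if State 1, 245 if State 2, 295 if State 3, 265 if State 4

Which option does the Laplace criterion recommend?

Row averages: Value=177.5, Cash=132.5, Balanced=311.25, Equity=178.75, Growth=206.25
Highest average = 311.25 → Balanced.

Balanced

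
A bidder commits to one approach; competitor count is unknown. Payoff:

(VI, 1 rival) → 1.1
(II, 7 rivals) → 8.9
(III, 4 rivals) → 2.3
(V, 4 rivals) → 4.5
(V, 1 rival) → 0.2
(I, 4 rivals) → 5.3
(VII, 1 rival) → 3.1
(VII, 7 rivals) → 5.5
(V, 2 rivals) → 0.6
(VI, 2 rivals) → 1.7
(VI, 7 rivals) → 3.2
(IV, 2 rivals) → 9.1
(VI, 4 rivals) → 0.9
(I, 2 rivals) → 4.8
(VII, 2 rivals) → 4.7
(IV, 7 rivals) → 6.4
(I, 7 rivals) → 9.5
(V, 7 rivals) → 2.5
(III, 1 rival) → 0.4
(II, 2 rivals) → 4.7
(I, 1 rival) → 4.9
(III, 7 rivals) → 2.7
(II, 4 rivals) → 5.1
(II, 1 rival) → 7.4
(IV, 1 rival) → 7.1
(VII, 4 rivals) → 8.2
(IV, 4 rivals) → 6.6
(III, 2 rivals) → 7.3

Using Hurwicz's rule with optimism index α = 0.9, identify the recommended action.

I

I: 0.9·9.5 + 0.1·4.8 = 9.03
II: 0.9·8.9 + 0.1·4.7 = 8.48
III: 0.9·7.3 + 0.1·0.4 = 6.61
IV: 0.9·9.1 + 0.1·6.4 = 8.83
V: 0.9·4.5 + 0.1·0.2 = 4.07
VI: 0.9·3.2 + 0.1·0.9 = 2.97
VII: 0.9·8.2 + 0.1·3.1 = 7.69
Highest Hurwicz score = 9.03 → I.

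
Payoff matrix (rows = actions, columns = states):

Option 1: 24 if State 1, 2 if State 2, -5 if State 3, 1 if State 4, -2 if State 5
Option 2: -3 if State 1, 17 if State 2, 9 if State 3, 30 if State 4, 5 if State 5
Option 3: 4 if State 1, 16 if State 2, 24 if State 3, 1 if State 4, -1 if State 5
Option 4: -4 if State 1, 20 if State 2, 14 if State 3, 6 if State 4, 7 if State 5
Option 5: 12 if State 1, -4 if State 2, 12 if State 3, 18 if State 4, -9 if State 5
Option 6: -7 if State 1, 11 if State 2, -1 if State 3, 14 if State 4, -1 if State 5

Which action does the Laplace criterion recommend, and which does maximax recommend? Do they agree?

laplace → Option 2; maximax → Option 2 (agree)

Row averages: Option 1=4, Option 2=11.6, Option 3=8.8, Option 4=8.6, Option 5=5.8, Option 6=3.2
Highest average = 11.6 → Option 2.
Row maxima: Option 1=24, Option 2=30, Option 3=24, Option 4=20, Option 5=18, Option 6=14
Best best-case = 30 → Option 2.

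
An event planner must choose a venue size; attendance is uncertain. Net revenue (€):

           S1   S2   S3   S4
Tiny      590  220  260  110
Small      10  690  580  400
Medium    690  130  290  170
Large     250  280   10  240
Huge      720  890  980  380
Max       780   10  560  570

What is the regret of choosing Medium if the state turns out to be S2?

760

Best payoff under S2 is 890.
Regret = 890 − 130 = 760.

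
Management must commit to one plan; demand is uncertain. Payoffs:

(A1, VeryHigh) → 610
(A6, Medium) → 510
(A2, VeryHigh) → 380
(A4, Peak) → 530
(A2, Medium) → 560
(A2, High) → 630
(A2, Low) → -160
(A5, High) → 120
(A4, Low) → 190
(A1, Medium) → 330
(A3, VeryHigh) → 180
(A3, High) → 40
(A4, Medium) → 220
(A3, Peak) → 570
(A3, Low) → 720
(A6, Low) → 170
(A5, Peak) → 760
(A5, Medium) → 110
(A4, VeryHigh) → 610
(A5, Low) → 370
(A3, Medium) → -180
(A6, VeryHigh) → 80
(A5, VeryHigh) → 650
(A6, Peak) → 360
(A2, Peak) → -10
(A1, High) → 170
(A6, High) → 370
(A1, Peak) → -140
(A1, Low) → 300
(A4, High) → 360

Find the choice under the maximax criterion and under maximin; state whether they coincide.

Row maxima: A1=610, A2=630, A3=720, A4=610, A5=760, A6=510
Best best-case = 760 → A5.
Row minima: A1=-140, A2=-160, A3=-180, A4=190, A5=110, A6=80
Best worst-case = 190 → A4.

maximax → A5; maximin → A4 (disagree)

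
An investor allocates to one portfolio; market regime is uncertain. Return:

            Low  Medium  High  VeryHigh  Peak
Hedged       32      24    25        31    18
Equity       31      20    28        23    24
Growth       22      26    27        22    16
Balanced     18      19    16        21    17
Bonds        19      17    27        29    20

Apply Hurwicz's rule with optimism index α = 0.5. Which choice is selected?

Equity

Hedged: 0.5·32 + 0.5·18 = 25
Equity: 0.5·31 + 0.5·20 = 25.5
Growth: 0.5·27 + 0.5·16 = 21.5
Balanced: 0.5·21 + 0.5·16 = 18.5
Bonds: 0.5·29 + 0.5·17 = 23
Highest Hurwicz score = 25.5 → Equity.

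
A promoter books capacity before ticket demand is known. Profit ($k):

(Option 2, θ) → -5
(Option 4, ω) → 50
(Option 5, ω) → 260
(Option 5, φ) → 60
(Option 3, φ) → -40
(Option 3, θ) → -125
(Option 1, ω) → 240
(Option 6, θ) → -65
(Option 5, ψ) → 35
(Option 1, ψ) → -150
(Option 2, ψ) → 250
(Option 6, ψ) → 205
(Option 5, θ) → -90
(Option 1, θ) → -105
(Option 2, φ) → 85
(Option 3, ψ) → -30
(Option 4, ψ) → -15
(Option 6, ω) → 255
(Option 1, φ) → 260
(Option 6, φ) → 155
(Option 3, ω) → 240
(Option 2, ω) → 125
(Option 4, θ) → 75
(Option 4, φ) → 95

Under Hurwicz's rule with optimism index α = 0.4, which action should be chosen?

Option 2

Option 1: 0.4·260 + 0.6·(-150) = 14
Option 2: 0.4·250 + 0.6·(-5) = 97
Option 3: 0.4·240 + 0.6·(-125) = 21
Option 4: 0.4·95 + 0.6·(-15) = 29
Option 5: 0.4·260 + 0.6·(-90) = 50
Option 6: 0.4·255 + 0.6·(-65) = 63
Highest Hurwicz score = 97 → Option 2.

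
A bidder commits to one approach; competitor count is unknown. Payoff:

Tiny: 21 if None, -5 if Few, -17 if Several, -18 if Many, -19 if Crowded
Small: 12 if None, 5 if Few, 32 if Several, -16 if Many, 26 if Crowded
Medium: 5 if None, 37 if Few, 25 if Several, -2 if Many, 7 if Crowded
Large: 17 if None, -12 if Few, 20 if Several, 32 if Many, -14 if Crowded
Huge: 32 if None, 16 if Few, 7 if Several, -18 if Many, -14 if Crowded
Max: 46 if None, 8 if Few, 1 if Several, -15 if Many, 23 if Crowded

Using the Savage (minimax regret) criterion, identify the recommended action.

Medium

Column bests: None=46, Few=37, Several=32, Many=32, Crowded=26.
Tiny regrets: 25, 42, 49, 50, 45 → max 50
Small regrets: 34, 32, 0, 48, 0 → max 48
Medium regrets: 41, 0, 7, 34, 19 → max 41
Large regrets: 29, 49, 12, 0, 40 → max 49
Huge regrets: 14, 21, 25, 50, 40 → max 50
Max regrets: 0, 29, 31, 47, 3 → max 47
Smallest max regret = 41 → Medium.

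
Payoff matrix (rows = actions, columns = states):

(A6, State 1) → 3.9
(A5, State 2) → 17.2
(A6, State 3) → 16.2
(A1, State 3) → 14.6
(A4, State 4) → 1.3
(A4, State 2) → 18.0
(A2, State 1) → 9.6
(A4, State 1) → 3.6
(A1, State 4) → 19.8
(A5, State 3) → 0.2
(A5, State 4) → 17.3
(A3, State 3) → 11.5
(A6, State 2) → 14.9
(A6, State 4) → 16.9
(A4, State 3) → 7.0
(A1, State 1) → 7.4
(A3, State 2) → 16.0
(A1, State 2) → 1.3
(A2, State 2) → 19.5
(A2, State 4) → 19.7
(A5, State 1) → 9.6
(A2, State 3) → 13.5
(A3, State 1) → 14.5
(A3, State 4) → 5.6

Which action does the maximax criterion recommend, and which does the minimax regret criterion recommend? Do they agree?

maximax → A1; minimax regret → A2 (disagree)

Row maxima: A1=19.8, A2=19.7, A3=16.0, A4=18.0, A5=17.3, A6=16.9
Best best-case = 19.8 → A1.
Column bests: State 1=14.5, State 2=19.5, State 3=16.2, State 4=19.8.
A1 regrets: 7.1, 18.2, 1.6, 0.0 → max 18.2
A2 regrets: 4.9, 0.0, 2.7, 0.1 → max 4.9
A3 regrets: 0.0, 3.5, 4.7, 14.2 → max 14.2
A4 regrets: 10.9, 1.5, 9.2, 18.5 → max 18.5
A5 regrets: 4.9, 2.3, 16.0, 2.5 → max 16.0
A6 regrets: 10.6, 4.6, 0.0, 2.9 → max 10.6
Smallest max regret = 4.9 → A2.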